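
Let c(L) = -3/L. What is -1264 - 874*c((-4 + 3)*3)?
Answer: -2138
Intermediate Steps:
-1264 - 874*c((-4 + 3)*3) = -1264 - (-2622)/((-4 + 3)*3) = -1264 - (-2622)/((-1*3)) = -1264 - (-2622)/(-3) = -1264 - (-2622)*(-1)/3 = -1264 - 874*1 = -1264 - 874 = -2138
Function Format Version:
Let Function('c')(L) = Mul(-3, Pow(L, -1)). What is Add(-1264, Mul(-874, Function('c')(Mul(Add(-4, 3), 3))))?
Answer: -2138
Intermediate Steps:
Add(-1264, Mul(-874, Function('c')(Mul(Add(-4, 3), 3)))) = Add(-1264, Mul(-874, Mul(-3, Pow(Mul(Add(-4, 3), 3), -1)))) = Add(-1264, Mul(-874, Mul(-3, Pow(Mul(-1, 3), -1)))) = Add(-1264, Mul(-874, Mul(-3, Pow(-3, -1)))) = Add(-1264, Mul(-874, Mul(-3, Rational(-1, 3)))) = Add(-1264, Mul(-874, 1)) = Add(-1264, -874) = -2138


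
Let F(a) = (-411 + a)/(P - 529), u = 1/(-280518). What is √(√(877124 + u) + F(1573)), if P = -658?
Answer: √(-108537125301203256 + 395241165942*√69021193083059658)/332974866 ≈ 30.587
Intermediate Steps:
u = -1/280518 ≈ -3.5648e-6
F(a) = 411/1187 - a/1187 (F(a) = (-411 + a)/(-658 - 529) = (-411 + a)/(-1187) = (-411 + a)*(-1/1187) = 411/1187 - a/1187)
√(√(877124 + u) + F(1573)) = √(√(877124 - 1/280518) + (411/1187 - 1/1187*1573)) = √(√(246049070231/280518) + (411/1187 - 1573/1187)) = √(√69021193083059658/280518 - 1162/1187) = √(-1162/1187 + √69021193083059658/280518)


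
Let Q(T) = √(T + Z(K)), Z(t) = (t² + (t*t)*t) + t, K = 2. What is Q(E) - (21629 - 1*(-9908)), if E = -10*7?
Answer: -31537 + 2*I*√14 ≈ -31537.0 + 7.4833*I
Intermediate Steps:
Z(t) = t + t² + t³ (Z(t) = (t² + t²*t) + t = (t² + t³) + t = t + t² + t³)
E = -70
Q(T) = √(14 + T) (Q(T) = √(T + 2*(1 + 2 + 2²)) = √(T + 2*(1 + 2 + 4)) = √(T + 2*7) = √(T + 14) = √(14 + T))
Q(E) - (21629 - 1*(-9908)) = √(14 - 70) - (21629 - 1*(-9908)) = √(-56) - (21629 + 9908) = 2*I*√14 - 1*31537 = 2*I*√14 - 31537 = -31537 + 2*I*√14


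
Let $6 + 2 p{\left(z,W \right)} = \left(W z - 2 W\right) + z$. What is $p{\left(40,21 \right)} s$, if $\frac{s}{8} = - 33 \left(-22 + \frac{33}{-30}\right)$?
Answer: $\frac{12684672}{5} \approx 2.5369 \cdot 10^{6}$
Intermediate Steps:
$p{\left(z,W \right)} = -3 + \frac{z}{2} - W + \frac{W z}{2}$ ($p{\left(z,W \right)} = -3 + \frac{\left(W z - 2 W\right) + z}{2} = -3 + \frac{\left(- 2 W + W z\right) + z}{2} = -3 + \frac{z - 2 W + W z}{2} = -3 + \left(\frac{z}{2} - W + \frac{W z}{2}\right) = -3 + \frac{z}{2} - W + \frac{W z}{2}$)
$s = \frac{30492}{5}$ ($s = 8 \left(- 33 \left(-22 + \frac{33}{-30}\right)\right) = 8 \left(- 33 \left(-22 + 33 \left(- \frac{1}{30}\right)\right)\right) = 8 \left(- 33 \left(-22 - \frac{11}{10}\right)\right) = 8 \left(\left(-33\right) \left(- \frac{231}{10}\right)\right) = 8 \cdot \frac{7623}{10} = \frac{30492}{5} \approx 6098.4$)
$p{\left(40,21 \right)} s = \left(-3 + \frac{1}{2} \cdot 40 - 21 + \frac{1}{2} \cdot 21 \cdot 40\right) \frac{30492}{5} = \left(-3 + 20 - 21 + 420\right) \frac{30492}{5} = 416 \cdot \frac{30492}{5} = \frac{12684672}{5}$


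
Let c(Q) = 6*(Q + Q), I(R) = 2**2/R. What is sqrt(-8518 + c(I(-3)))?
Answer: I*sqrt(8534) ≈ 92.38*I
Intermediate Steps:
I(R) = 4/R
c(Q) = 12*Q (c(Q) = 6*(2*Q) = 12*Q)
sqrt(-8518 + c(I(-3))) = sqrt(-8518 + 12*(4/(-3))) = sqrt(-8518 + 12*(4*(-1/3))) = sqrt(-8518 + 12*(-4/3)) = sqrt(-8518 - 16) = sqrt(-8534) = I*sqrt(8534)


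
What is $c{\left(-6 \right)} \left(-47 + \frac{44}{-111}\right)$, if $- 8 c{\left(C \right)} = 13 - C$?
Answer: $\frac{99959}{888} \approx 112.57$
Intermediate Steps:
$c{\left(C \right)} = - \frac{13}{8} + \frac{C}{8}$ ($c{\left(C \right)} = - \frac{13 - C}{8} = - \frac{13}{8} + \frac{C}{8}$)
$c{\left(-6 \right)} \left(-47 + \frac{44}{-111}\right) = \left(- \frac{13}{8} + \frac{1}{8} \left(-6\right)\right) \left(-47 + \frac{44}{-111}\right) = \left(- \frac{13}{8} - \frac{3}{4}\right) \left(-47 + 44 \left(- \frac{1}{111}\right)\right) = - \frac{19 \left(-47 - \frac{44}{111}\right)}{8} = \left(- \frac{19}{8}\right) \left(- \frac{5261}{111}\right) = \frac{99959}{888}$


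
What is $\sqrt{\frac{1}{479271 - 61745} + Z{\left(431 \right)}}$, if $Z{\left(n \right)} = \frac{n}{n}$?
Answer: $\frac{\sqrt{174328378202}}{417526} \approx 1.0$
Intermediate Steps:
$Z{\left(n \right)} = 1$
$\sqrt{\frac{1}{479271 - 61745} + Z{\left(431 \right)}} = \sqrt{\frac{1}{479271 - 61745} + 1} = \sqrt{\frac{1}{417526} + 1} = \sqrt{\frac{417527}{417526}} = \frac{\sqrt{174328378202}}{417526}$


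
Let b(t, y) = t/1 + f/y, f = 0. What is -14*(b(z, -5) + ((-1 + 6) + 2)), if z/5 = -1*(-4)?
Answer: -378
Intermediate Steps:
z = 20 (z = 5*(-1*(-4)) = 5*4 = 20)
b(t, y) = t (b(t, y) = t/1 + 0/y = t*1 + 0 = t + 0 = t)
-14*(b(z, -5) + ((-1 + 6) + 2)) = -14*(20 + ((-1 + 6) + 2)) = -14*(20 + (5 + 2)) = -14*(20 + 7) = -14*27 = -378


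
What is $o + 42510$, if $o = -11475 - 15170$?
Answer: $15865$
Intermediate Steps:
$o = -26645$ ($o = -11475 - 15170 = -26645$)
$o + 42510 = -26645 + 42510 = 15865$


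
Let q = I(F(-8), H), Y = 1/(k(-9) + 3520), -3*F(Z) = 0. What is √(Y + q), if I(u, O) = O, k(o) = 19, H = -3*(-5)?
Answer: √187871354/3539 ≈ 3.8730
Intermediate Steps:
F(Z) = 0 (F(Z) = -⅓*0 = 0)
H = 15
Y = 1/3539 (Y = 1/(19 + 3520) = 1/3539 ≈ 0.00028257)
q = 15
√(Y + q) = √(1/3539 + 15) = √(53086/3539) = √187871354/3539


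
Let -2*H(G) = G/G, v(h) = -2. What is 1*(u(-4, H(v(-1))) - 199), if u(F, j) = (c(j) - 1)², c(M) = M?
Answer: -787/4 ≈ -196.75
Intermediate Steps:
H(G) = -½ (H(G) = -G/(2*G) = -½*1 = -½)
u(F, j) = (-1 + j)² (u(F, j) = (j - 1)² = (-1 + j)²)
1*(u(-4, H(v(-1))) - 199) = 1*((-1 - ½)² - 199) = 1*((-3/2)² - 199) = 1*(9/4 - 199) = 1*(-787/4) = -787/4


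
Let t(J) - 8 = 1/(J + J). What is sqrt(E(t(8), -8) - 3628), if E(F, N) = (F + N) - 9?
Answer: I*sqrt(58191)/4 ≈ 60.307*I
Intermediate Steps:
t(J) = 8 + 1/(2*J) (t(J) = 8 + 1/(J + J) = 8 + 1/(2*J))
E(F, N) = -9 + F + N
sqrt(E(t(8), -8) - 3628) = sqrt((-9 + (8 + (1/2)/8) - 8) - 3628) = sqrt((-9 + (8 + (1/2)*(1/8)) - 8) - 3628) = sqrt((-9 + (8 + 1/16) - 8) - 3628) = sqrt((-9 + 129/16 - 8) - 3628) = sqrt(-143/16 - 3628) = sqrt(-58191/16) = I*sqrt(58191)/4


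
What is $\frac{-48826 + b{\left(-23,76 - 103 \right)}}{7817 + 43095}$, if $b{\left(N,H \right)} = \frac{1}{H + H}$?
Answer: $- \frac{2636605}{2749248} \approx -0.95903$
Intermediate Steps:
$b{\left(N,H \right)} = \frac{1}{2 H}$
$\frac{-48826 + b{\left(-23,76 - 103 \right)}}{7817 + 43095} = \frac{-48826 + \frac{1}{2 \left(76 - 103\right)}}{7817 + 43095} = \frac{-48826 + \frac{1}{2 \left(-27\right)}}{50912} = \left(-48826 + \frac{1}{2} \left(- \frac{1}{27}\right)\right) \frac{1}{50912} = \left(-48826 - \frac{1}{54}\right) \frac{1}{50912} = \left(- \frac{2636605}{54}\right) \frac{1}{50912} = - \frac{2636605}{2749248}$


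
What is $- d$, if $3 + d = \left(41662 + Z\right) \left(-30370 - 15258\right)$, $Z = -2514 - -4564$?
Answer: $1994491139$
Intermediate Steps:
$Z = 2050$ ($Z = -2514 + 4564 = 2050$)
$d = -1994491139$ ($d = -3 + \left(41662 + 2050\right) \left(-30370 - 15258\right) = -3 + 43712 \left(-45628\right) = -3 - 1994491136 = -1994491139$)
$- d = \left(-1\right) \left(-1994491139\right) = 1994491139$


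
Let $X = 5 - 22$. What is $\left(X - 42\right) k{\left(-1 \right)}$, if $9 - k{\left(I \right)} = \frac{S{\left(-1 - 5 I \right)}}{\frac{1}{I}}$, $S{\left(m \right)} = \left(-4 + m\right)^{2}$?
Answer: $-531$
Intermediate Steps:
$k{\left(I \right)} = 9 - I \left(-5 - 5 I\right)^{2}$ ($k{\left(I \right)} = 9 - \frac{\left(-4 - \left(1 + 5 I\right)\right)^{2}}{\frac{1}{I}} = 9 - \left(-5 - 5 I\right)^{2} I = 9 - I \left(-5 - 5 I\right)^{2}$)
$X = -17$ ($X = 5 - 22 = -17$)
$\left(X - 42\right) k{\left(-1 \right)} = \left(-17 - 42\right) \left(9 - - 25 \left(1 - 1\right)^{2}\right) = - 59 \left(9 - - 25 \cdot 0^{2}\right) = - 59 \left(9 - \left(-25\right) 0\right) = - 59 \left(9 + 0\right) = \left(-59\right) 9 = -531$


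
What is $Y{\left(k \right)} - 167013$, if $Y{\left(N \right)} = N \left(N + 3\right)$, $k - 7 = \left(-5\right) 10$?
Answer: $-165293$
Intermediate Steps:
$k = -43$ ($k = 7 - 50 = -43$)
$Y{\left(N \right)} = N \left(3 + N\right)$
$Y{\left(k \right)} - 167013 = - 43 \left(3 - 43\right) - 167013 = \left(-43\right) \left(-40\right) - 167013 = 1720 - 167013 = -165293$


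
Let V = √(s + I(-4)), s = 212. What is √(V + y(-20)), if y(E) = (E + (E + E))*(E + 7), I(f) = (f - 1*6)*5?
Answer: √(780 + 9*√2) ≈ 28.155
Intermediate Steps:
I(f) = -30 + 5*f (I(f) = (f - 6)*5 = (-6 + f)*5 = -30 + 5*f)
y(E) = 3*E*(7 + E) (y(E) = (E + 2*E)*(7 + E) = (3*E)*(7 + E) = 3*E*(7 + E))
V = 9*√2 (V = √(212 + (-30 + 5*(-4))) = √(212 + (-30 - 20)) = √(212 - 50) = √162 = 9*√2 ≈ 12.728)
√(V + y(-20)) = √(9*√2 + 3*(-20)*(7 - 20)) = √(9*√2 + 3*(-20)*(-13)) = √(9*√2 + 780) = √(780 + 9*√2)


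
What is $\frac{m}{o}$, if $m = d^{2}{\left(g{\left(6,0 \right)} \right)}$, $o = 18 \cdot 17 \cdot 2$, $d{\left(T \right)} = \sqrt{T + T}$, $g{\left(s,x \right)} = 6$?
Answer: $\frac{1}{51} \approx 0.019608$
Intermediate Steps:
$d{\left(T \right)} = \sqrt{2} \sqrt{T}$ ($d{\left(T \right)} = \sqrt{2 T} = \sqrt{2} \sqrt{T}$)
$o = 612$ ($o = 306 \cdot 2 = 612$)
$m = 12$ ($m = \left(\sqrt{2} \sqrt{6}\right)^{2} = \left(2 \sqrt{3}\right)^{2} = 12$)
$\frac{m}{o} = \frac{12}{612} = 12 \cdot \frac{1}{612} = \frac{1}{51}$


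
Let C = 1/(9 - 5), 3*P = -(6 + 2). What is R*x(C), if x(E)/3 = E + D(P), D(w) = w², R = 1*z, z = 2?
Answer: 265/6 ≈ 44.167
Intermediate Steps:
P = -8/3 (P = (-(6 + 2))/3 = (-1*8)/3 = (⅓)*(-8) = -8/3 ≈ -2.6667)
R = 2 (R = 1*2 = 2)
C = ¼ (C = 1/4 = ¼ ≈ 0.25000)
x(E) = 64/3 + 3*E (x(E) = 3*(E + (-8/3)²) = 3*(E + 64/9) = 3*(64/9 + E) = 64/3 + 3*E)
R*x(C) = 2*(64/3 + 3*(¼)) = 2*(64/3 + ¾) = 2*(265/12) = 265/6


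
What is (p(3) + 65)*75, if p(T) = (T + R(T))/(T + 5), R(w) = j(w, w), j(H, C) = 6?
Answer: 39675/8 ≈ 4959.4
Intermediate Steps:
R(w) = 6
p(T) = (6 + T)/(5 + T) (p(T) = (T + 6)/(T + 5) = (6 + T)/(5 + T))
(p(3) + 65)*75 = ((6 + 3)/(5 + 3) + 65)*75 = (9/8 + 65)*75 = (529/8)*75 = 39675/8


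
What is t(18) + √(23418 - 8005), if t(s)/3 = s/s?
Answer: 3 + √15413 ≈ 127.15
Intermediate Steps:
t(s) = 3 (t(s) = 3*(s/s) = 3*1 = 3)
t(18) + √(23418 - 8005) = 3 + √(23418 - 8005) = 3 + √15413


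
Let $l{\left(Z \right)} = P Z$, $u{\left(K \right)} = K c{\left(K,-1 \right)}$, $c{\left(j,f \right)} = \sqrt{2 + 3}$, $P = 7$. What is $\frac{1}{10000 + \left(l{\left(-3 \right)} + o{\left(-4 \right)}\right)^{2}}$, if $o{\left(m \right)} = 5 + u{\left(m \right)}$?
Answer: $\frac{323}{3335968} - \frac{\sqrt{5}}{833992} \approx 9.4142 \cdot 10^{-5}$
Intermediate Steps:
$c{\left(j,f \right)} = \sqrt{5}$
$u{\left(K \right)} = K \sqrt{5}$
$l{\left(Z \right)} = 7 Z$
$o{\left(m \right)} = 5 + m \sqrt{5}$
$\frac{1}{10000 + \left(l{\left(-3 \right)} + o{\left(-4 \right)}\right)^{2}} = \frac{1}{10000 + \left(7 \left(-3\right) + \left(5 - 4 \sqrt{5}\right)\right)^{2}} = \frac{1}{10000 + \left(-21 + \left(5 - 4 \sqrt{5}\right)\right)^{2}} = \frac{1}{10000 + \left(-16 - 4 \sqrt{5}\right)^{2}}$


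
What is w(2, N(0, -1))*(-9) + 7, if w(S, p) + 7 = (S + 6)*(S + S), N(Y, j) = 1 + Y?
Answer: -218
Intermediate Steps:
w(S, p) = -7 + 2*S*(6 + S) (w(S, p) = -7 + (S + 6)*(S + S) = -7 + (6 + S)*(2*S) = -7 + 2*S*(6 + S))
w(2, N(0, -1))*(-9) + 7 = (-7 + 2*2² + 12*2)*(-9) + 7 = (-7 + 2*4 + 24)*(-9) + 7 = (-7 + 8 + 24)*(-9) + 7 = 25*(-9) + 7 = -225 + 7 = -218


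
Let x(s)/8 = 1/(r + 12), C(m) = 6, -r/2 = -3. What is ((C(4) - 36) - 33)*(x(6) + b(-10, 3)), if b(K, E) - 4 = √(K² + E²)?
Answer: -280 - 63*√109 ≈ -937.74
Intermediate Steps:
r = 6 (r = -2*(-3) = 6)
b(K, E) = 4 + √(E² + K²) (b(K, E) = 4 + √(K² + E²) = 4 + √(E² + K²))
x(s) = 4/9 (x(s) = 8/(6 + 12) = 8/18 = 8*(1/18) = 4/9)
((C(4) - 36) - 33)*(x(6) + b(-10, 3)) = ((6 - 36) - 33)*(4/9 + (4 + √(3² + (-10)²))) = (-30 - 33)*(4/9 + (4 + √(9 + 100))) = -63*(4/9 + (4 + √109)) = -63*(40/9 + √109) = -280 - 63*√109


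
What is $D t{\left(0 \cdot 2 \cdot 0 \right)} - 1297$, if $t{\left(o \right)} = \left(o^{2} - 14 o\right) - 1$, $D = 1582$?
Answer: $-2879$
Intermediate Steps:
$t{\left(o \right)} = -1 + o^{2} - 14 o$
$D t{\left(0 \cdot 2 \cdot 0 \right)} - 1297 = 1582 \left(-1 + \left(0 \cdot 2 \cdot 0\right)^{2} - 14 \cdot 0 \cdot 2 \cdot 0\right) - 1297 = 1582 \left(-1 + \left(0 \cdot 0\right)^{2} - 14 \cdot 0 \cdot 0\right) - 1297 = 1582 \left(-1 + 0^{2} - 0\right) - 1297 = 1582 \left(-1 + 0 + 0\right) - 1297 = 1582 \left(-1\right) - 1297 = -1582 - 1297 = -2879$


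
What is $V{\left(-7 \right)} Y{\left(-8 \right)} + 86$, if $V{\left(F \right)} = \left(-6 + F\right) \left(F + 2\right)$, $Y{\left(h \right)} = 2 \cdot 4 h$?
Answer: $-4074$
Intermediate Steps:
$Y{\left(h \right)} = 8 h$
$V{\left(F \right)} = \left(-6 + F\right) \left(2 + F\right)$
$V{\left(-7 \right)} Y{\left(-8 \right)} + 86 = \left(-12 + \left(-7\right)^{2} - -28\right) 8 \left(-8\right) + 86 = \left(-12 + 49 + 28\right) \left(-64\right) + 86 = 65 \left(-64\right) + 86 = -4160 + 86 = -4074$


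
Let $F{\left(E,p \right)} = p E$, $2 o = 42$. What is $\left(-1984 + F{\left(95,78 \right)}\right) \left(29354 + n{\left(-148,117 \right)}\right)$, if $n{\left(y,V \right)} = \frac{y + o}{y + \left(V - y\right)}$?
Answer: $\frac{18634462966}{117} \approx 1.5927 \cdot 10^{8}$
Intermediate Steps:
$o = 21$ ($o = \frac{1}{2} \cdot 42 = 21$)
$n{\left(y,V \right)} = \frac{21 + y}{V}$ ($n{\left(y,V \right)} = \frac{y + 21}{y + \left(V - y\right)} = \frac{21 + y}{V}$)
$F{\left(E,p \right)} = E p$
$\left(-1984 + F{\left(95,78 \right)}\right) \left(29354 + n{\left(-148,117 \right)}\right) = \left(-1984 + 95 \cdot 78\right) \left(29354 + \frac{21 - 148}{117}\right) = \left(-1984 + 7410\right) \left(29354 + \frac{1}{117} \left(-127\right)\right) = 5426 \left(29354 - \frac{127}{117}\right) = 5426 \cdot \frac{3434291}{117} = \frac{18634462966}{117}$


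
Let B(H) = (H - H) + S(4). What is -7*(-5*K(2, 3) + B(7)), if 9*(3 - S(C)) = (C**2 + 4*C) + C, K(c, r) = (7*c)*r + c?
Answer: 1547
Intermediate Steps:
K(c, r) = c + 7*c*r (K(c, r) = 7*c*r + c = c + 7*c*r)
S(C) = 3 - 5*C/9 - C**2/9 (S(C) = 3 - ((C**2 + 4*C) + C)/9 = 3 - (C**2 + 5*C)/9 = 3 + (-5*C/9 - C**2/9) = 3 - 5*C/9 - C**2/9)
B(H) = -1 (B(H) = (H - H) + (3 - 5/9*4 - 1/9*4**2) = 0 + (3 - 20/9 - 1/9*16) = 0 + (3 - 20/9 - 16/9) = 0 - 1 = -1)
-7*(-5*K(2, 3) + B(7)) = -7*(-10*(1 + 7*3) - 1) = -7*(-10*(1 + 21) - 1) = -7*(-10*22 - 1) = -7*(-5*44 - 1) = -7*(-220 - 1) = -7*(-221) = 1547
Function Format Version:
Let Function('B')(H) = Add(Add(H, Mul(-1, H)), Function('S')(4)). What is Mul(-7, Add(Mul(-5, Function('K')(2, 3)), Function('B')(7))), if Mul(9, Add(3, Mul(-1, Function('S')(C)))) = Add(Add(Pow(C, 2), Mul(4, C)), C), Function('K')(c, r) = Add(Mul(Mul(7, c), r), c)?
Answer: 1547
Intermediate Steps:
Function('K')(c, r) = Add(c, Mul(7, c, r)) (Function('K')(c, r) = Add(Mul(7, c, r), c) = Add(c, Mul(7, c, r)))
Function('S')(C) = Add(3, Mul(Rational(-5, 9), C), Mul(Rational(-1, 9), Pow(C, 2))) (Function('S')(C) = Add(3, Mul(Rational(-1, 9), Add(Add(Pow(C, 2), Mul(4, C)), C))) = Add(3, Mul(Rational(-1, 9), Add(Pow(C, 2), Mul(5, C)))) = Add(3, Add(Mul(Rational(-5, 9), C), Mul(Rational(-1, 9), Pow(C, 2)))) = Add(3, Mul(Rational(-5, 9), C), Mul(Rational(-1, 9), Pow(C, 2))))
Function('B')(H) = -1 (Function('B')(H) = Add(Add(H, Mul(-1, H)), Add(3, Mul(Rational(-5, 9), 4), Mul(Rational(-1, 9), Pow(4, 2)))) = Add(0, Add(3, Rational(-20, 9), Mul(Rational(-1, 9), 16))) = Add(0, Add(3, Rational(-20, 9), Rational(-16, 9))) = Add(0, -1) = -1)
Mul(-7, Add(Mul(-5, Function('K')(2, 3)), Function('B')(7))) = Mul(-7, Add(Mul(-5, Mul(2, Add(1, Mul(7, 3)))), -1)) = Mul(-7, Add(Mul(-5, Mul(2, Add(1, 21))), -1)) = Mul(-7, Add(Mul(-5, Mul(2, 22)), -1)) = Mul(-7, Add(Mul(-5, 44), -1)) = Mul(-7, Add(-220, -1)) = Mul(-7, -221) = 1547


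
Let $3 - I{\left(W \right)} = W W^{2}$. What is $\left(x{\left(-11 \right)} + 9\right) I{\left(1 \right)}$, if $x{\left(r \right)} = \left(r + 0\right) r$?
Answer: $260$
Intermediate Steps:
$I{\left(W \right)} = 3 - W^{3}$ ($I{\left(W \right)} = 3 - W W^{2} = 3 - W^{3}$)
$x{\left(r \right)} = r^{2}$ ($x{\left(r \right)} = r r = r^{2}$)
$\left(x{\left(-11 \right)} + 9\right) I{\left(1 \right)} = \left(\left(-11\right)^{2} + 9\right) \left(3 - 1^{3}\right) = \left(121 + 9\right) \left(3 - 1\right) = 130 \left(3 - 1\right) = 130 \cdot 2 = 260$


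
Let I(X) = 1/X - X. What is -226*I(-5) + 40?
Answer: -5224/5 ≈ -1044.8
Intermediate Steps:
-226*I(-5) + 40 = -226*(1/(-5) - 1*(-5)) + 40 = -226*(-⅕ + 5) + 40 = -226*24/5 + 40 = -5424/5 + 40 = -5224/5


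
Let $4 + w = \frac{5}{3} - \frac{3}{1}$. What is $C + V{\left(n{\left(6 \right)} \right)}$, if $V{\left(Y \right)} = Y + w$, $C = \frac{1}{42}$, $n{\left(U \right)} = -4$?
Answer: $- \frac{391}{42} \approx -9.3095$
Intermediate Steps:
$w = - \frac{16}{3}$ ($w = -4 + \left(\frac{5}{3} - \frac{3}{1}\right) = -4 + \left(5 \cdot \frac{1}{3} - 3\right) = -4 + \left(\frac{5}{3} - 3\right) = -4 - \frac{4}{3} = - \frac{16}{3} \approx -5.3333$)
$C = \frac{1}{42} \approx 0.02381$
$V{\left(Y \right)} = - \frac{16}{3} + Y$ ($V{\left(Y \right)} = Y - \frac{16}{3} = - \frac{16}{3} + Y$)
$C + V{\left(n{\left(6 \right)} \right)} = \frac{1}{42} - \frac{28}{3} = - \frac{391}{42}$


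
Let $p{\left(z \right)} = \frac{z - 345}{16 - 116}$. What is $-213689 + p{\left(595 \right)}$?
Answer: $- \frac{427383}{2} \approx -2.1369 \cdot 10^{5}$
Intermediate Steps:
$p{\left(z \right)} = \frac{69}{20} - \frac{z}{100}$ ($p{\left(z \right)} = \frac{-345 + z}{-100} = \left(-345 + z\right) \left(- \frac{1}{100}\right) = \frac{69}{20} - \frac{z}{100}$)
$-213689 + p{\left(595 \right)} = -213689 + \left(\frac{69}{20} - \frac{119}{20}\right) = -213689 - \frac{5}{2} = - \frac{427383}{2}$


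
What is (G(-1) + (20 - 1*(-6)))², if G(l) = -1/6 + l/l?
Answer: 25921/36 ≈ 720.03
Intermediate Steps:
G(l) = ⅚ (G(l) = -1*⅙ + 1 = -⅙ + 1 = ⅚)
(G(-1) + (20 - 1*(-6)))² = (⅚ + (20 - 1*(-6)))² = (⅚ + (20 + 6))² = (⅚ + 26)² = (161/6)² = 25921/36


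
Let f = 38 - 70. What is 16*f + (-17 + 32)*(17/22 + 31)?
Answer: -779/22 ≈ -35.409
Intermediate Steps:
f = -32
16*f + (-17 + 32)*(17/22 + 31) = 16*(-32) + (-17 + 32)*(17/22 + 31) = -512 + 15*(17*(1/22) + 31) = -512 + 15*(17/22 + 31) = -512 + 15*(699/22) = -512 + 10485/22 = -779/22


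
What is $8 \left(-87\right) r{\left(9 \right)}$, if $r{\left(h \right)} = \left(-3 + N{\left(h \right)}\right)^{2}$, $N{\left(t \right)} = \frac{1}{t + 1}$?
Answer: $- \frac{146334}{25} \approx -5853.4$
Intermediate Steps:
$N{\left(t \right)} = \frac{1}{1 + t}$
$r{\left(h \right)} = \left(-3 + \frac{1}{1 + h}\right)^{2}$
$8 \left(-87\right) r{\left(9 \right)} = 8 \left(-87\right) \frac{\left(2 + 3 \cdot 9\right)^{2}}{\left(1 + 9\right)^{2}} = - 696 \frac{\left(2 + 27\right)^{2}}{100} = - 696 \frac{29^{2}}{100} = - 696 \cdot \frac{1}{100} \cdot 841 = \left(-696\right) \frac{841}{100} = - \frac{146334}{25}$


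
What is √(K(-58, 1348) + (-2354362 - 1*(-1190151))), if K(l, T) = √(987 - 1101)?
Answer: √(-1164211 + I*√114) ≈ 0.005 + 1079.0*I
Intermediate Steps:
K(l, T) = I*√114 (K(l, T) = √(-114) = I*√114)
√(K(-58, 1348) + (-2354362 - 1*(-1190151))) = √(I*√114 + (-2354362 - 1*(-1190151))) = √(I*√114 + (-2354362 + 1190151)) = √(I*√114 - 1164211) = √(-1164211 + I*√114)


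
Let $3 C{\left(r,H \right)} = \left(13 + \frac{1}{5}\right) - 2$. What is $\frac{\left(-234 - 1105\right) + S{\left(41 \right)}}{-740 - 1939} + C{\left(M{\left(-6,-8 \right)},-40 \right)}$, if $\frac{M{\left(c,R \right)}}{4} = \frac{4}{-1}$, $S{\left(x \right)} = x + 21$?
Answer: $\frac{56393}{13395} \approx 4.21$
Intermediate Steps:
$S{\left(x \right)} = 21 + x$
$M{\left(c,R \right)} = -16$ ($M{\left(c,R \right)} = 4 \frac{4}{-1} = 4 \cdot 4 \left(-1\right) = 4 \left(-4\right) = -16$)
$C{\left(r,H \right)} = \frac{56}{15}$ ($C{\left(r,H \right)} = \frac{\left(13 + \frac{1}{5}\right) - 2}{3} = \frac{\frac{66}{5} - 2}{3} = \frac{1}{3} \cdot \frac{56}{5} = \frac{56}{15}$)
$\frac{\left(-234 - 1105\right) + S{\left(41 \right)}}{-740 - 1939} + C{\left(M{\left(-6,-8 \right)},-40 \right)} = \frac{\left(-234 - 1105\right) + \left(21 + 41\right)}{-740 - 1939} + \frac{56}{15} = \frac{\left(-234 - 1105\right) + 62}{-2679} + \frac{56}{15} = \left(-1339 + 62\right) \left(- \frac{1}{2679}\right) + \frac{56}{15} = \left(-1277\right) \left(- \frac{1}{2679}\right) + \frac{56}{15} = \frac{1277}{2679} + \frac{56}{15} = \frac{56393}{13395}$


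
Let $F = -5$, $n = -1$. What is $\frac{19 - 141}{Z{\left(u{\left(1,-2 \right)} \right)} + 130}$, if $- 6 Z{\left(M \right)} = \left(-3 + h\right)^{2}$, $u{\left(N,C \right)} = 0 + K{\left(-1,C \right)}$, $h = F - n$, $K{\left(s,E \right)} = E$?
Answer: $- \frac{732}{731} \approx -1.0014$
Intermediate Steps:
$h = -4$ ($h = -5 - -1 = -5 + 1 = -4$)
$u{\left(N,C \right)} = C$ ($u{\left(N,C \right)} = 0 + C = C$)
$Z{\left(M \right)} = - \frac{49}{6}$ ($Z{\left(M \right)} = - \frac{\left(-3 - 4\right)^{2}}{6} = - \frac{\left(-7\right)^{2}}{6} = \left(- \frac{1}{6}\right) 49 = - \frac{49}{6}$)
$\frac{19 - 141}{Z{\left(u{\left(1,-2 \right)} \right)} + 130} = \frac{19 - 141}{- \frac{49}{6} + 130} = - \frac{122}{\frac{731}{6}} = \left(-122\right) \frac{6}{731} = - \frac{732}{731}$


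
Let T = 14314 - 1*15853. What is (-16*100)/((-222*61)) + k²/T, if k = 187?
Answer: -78514633/3473523 ≈ -22.604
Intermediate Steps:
T = -1539 (T = 14314 - 15853 = -1539)
(-16*100)/((-222*61)) + k²/T = (-16*100)/((-222*61)) + 187²/(-1539) = -1600/(-13542) + 34969*(-1/1539) = -1600*(-1/13542) - 34969/1539 = 800/6771 - 34969/1539 = -78514633/3473523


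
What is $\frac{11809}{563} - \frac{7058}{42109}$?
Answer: $\frac{493291527}{23707367} \approx 20.808$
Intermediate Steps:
$\frac{11809}{563} - \frac{7058}{42109} = \frac{493291527}{23707367}$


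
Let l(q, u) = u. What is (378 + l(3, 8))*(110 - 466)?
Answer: -137416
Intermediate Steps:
(378 + l(3, 8))*(110 - 466) = (378 + 8)*(110 - 466) = 386*(-356) = -137416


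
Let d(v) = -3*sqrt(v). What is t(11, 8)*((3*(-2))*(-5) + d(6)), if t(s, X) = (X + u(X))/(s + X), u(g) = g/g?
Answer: 270/19 - 27*sqrt(6)/19 ≈ 10.730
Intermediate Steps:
u(g) = 1
t(s, X) = (1 + X)/(X + s) (t(s, X) = (X + 1)/(s + X) = (1 + X)/(X + s))
t(11, 8)*((3*(-2))*(-5) + d(6)) = ((1 + 8)/(8 + 11))*((3*(-2))*(-5) - 3*sqrt(6)) = (9/19)*(-6*(-5) - 3*sqrt(6)) = ((1/19)*9)*(30 - 3*sqrt(6)) = 9*(30 - 3*sqrt(6))/19 = 270/19 - 27*sqrt(6)/19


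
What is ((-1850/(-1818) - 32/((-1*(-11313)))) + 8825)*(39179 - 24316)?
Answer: 149889181737134/1142613 ≈ 1.3118e+8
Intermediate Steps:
((-1850/(-1818) - 32/((-1*(-11313)))) + 8825)*(39179 - 24316) = ((-1850*(-1/1818) - 32/11313) + 8825)*14863 = ((925/909 - 32*1/11313) + 8825)*14863 = ((925/909 - 32/11313) + 8825)*14863 = (1159493/1142613 + 8825)*14863 = (10084719218/1142613)*14863 = 149889181737134/1142613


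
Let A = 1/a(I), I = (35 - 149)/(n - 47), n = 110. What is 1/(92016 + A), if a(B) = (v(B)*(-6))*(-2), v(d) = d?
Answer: 152/13986425 ≈ 1.0868e-5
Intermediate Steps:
I = -38/21 (I = (35 - 149)/(110 - 47) = -114/63 = -114*1/63 = -38/21 ≈ -1.8095)
a(B) = 12*B (a(B) = (B*(-6))*(-2) = -6*B*(-2) = 12*B)
A = -7/152 (A = 1/(12*(-38/21)) = 1/(-152/7) = -7/152 ≈ -0.046053)
1/(92016 + A) = 1/(92016 - 7/152) = 1/(13986425/152) = 152/13986425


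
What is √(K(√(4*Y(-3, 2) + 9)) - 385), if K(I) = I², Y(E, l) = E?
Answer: 2*I*√97 ≈ 19.698*I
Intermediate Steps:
√(K(√(4*Y(-3, 2) + 9)) - 385) = √((√(4*(-3) + 9))² - 385) = √((√(-12 + 9))² - 385) = √((√(-3))² - 385) = √((I*√3)² - 385) = √(-3 - 385) = √(-388) = 2*I*√97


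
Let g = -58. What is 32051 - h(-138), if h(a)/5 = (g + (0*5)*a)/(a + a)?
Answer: 4422893/138 ≈ 32050.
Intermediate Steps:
h(a) = -145/a (h(a) = 5*((-58 + (0*5)*a)/(a + a)) = 5*((-58 + 0*a)/((2*a))) = 5*((-58 + 0)*(1/(2*a))) = 5*(-29/a) = -145/a)
32051 - h(-138) = 32051 - (-145)/(-138) = 32051 - (-145)*(-1)/138 = 32051 - 1*145/138 = 32051 - 145/138 = 4422893/138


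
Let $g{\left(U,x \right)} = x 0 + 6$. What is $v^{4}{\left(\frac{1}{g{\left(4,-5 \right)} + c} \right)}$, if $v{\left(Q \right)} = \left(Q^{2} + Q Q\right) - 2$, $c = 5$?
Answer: $\frac{3317760000}{214358881} \approx 15.478$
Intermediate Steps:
$g{\left(U,x \right)} = 6$ ($g{\left(U,x \right)} = 0 + 6 = 6$)
$v{\left(Q \right)} = -2 + 2 Q^{2}$ ($v{\left(Q \right)} = \left(Q^{2} + Q^{2}\right) - 2 = 2 Q^{2} - 2 = -2 + 2 Q^{2}$)
$v^{4}{\left(\frac{1}{g{\left(4,-5 \right)} + c} \right)} = \left(-2 + 2 \left(\frac{1}{6 + 5}\right)^{2}\right)^{4} = \left(-2 + 2 \left(\frac{1}{11}\right)^{2}\right)^{4} = \left(-2 + \frac{2}{121}\right)^{4} = \left(- \frac{240}{121}\right)^{4} = \frac{3317760000}{214358881}$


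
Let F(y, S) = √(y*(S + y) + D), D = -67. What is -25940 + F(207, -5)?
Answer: -25940 + √41747 ≈ -25736.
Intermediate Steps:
F(y, S) = √(-67 + y*(S + y)) (F(y, S) = √(y*(S + y) - 67) = √(-67 + y*(S + y)))
-25940 + F(207, -5) = -25940 + √(-67 + 207² - 5*207) = -25940 + √(-67 + 42849 - 1035) = -25940 + √41747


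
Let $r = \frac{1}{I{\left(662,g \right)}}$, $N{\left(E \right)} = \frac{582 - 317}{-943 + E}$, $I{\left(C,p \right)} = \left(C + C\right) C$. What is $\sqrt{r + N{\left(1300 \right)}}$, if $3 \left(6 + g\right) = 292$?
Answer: $\frac{\sqrt{165840549378}}{472668} \approx 0.86157$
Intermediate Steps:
$g = \frac{274}{3}$ ($g = -6 + \frac{1}{3} \cdot 292 = -6 + \frac{292}{3} = \frac{274}{3} \approx 91.333$)
$I{\left(C,p \right)} = 2 C^{2}$ ($I{\left(C,p \right)} = 2 C C = 2 C^{2}$)
$N{\left(E \right)} = \frac{265}{-943 + E}$
$r = \frac{1}{876488}$ ($r = \frac{1}{2 \cdot 662^{2}} = \frac{1}{2 \cdot 438244} = \frac{1}{876488} \approx 1.1409 \cdot 10^{-6}$)
$\sqrt{r + N{\left(1300 \right)}} = \sqrt{\frac{1}{876488} + \frac{265}{-943 + 1300}} = \sqrt{\frac{1}{876488} + \frac{265}{357}} = \sqrt{\frac{232269677}{312906216}} = \frac{\sqrt{165840549378}}{472668}$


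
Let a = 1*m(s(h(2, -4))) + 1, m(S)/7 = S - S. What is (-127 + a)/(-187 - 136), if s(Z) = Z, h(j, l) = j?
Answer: 126/323 ≈ 0.39009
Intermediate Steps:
m(S) = 0 (m(S) = 7*(S - S) = 7*0 = 0)
a = 1 (a = 1*0 + 1 = 0 + 1 = 1)
(-127 + a)/(-187 - 136) = (-127 + 1)/(-187 - 136) = -126/(-323) = -126*(-1/323) = 126/323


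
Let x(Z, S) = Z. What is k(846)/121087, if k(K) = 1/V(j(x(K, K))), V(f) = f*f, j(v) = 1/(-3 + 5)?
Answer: 4/121087 ≈ 3.3034e-5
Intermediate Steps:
j(v) = ½ (j(v) = 1/2 = ½)
V(f) = f²
k(K) = 4 (k(K) = 1/((½)²) = 1/(¼) = 4)
k(846)/121087 = 4/121087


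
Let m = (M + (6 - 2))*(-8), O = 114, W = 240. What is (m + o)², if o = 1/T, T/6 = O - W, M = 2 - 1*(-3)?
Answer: 2962951489/571536 ≈ 5184.2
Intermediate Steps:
M = 5 (M = 2 + 3 = 5)
T = -756 (T = 6*(114 - 1*240) = 6*(114 - 240) = 6*(-126) = -756)
o = -1/756 (o = 1/(-756) = -1/756 ≈ -0.0013228)
m = -72 (m = (5 + (6 - 2))*(-8) = (5 + 4)*(-8) = 9*(-8) = -72)
(m + o)² = (-72 - 1/756)² = (-54433/756)² = 2962951489/571536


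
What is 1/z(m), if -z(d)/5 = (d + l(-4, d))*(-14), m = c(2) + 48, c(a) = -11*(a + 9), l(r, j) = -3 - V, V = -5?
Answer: -1/4970 ≈ -0.00020121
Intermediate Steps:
l(r, j) = 2 (l(r, j) = -3 - 1*(-5) = -3 + 5 = 2)
c(a) = -99 - 11*a (c(a) = -11*(9 + a) = -99 - 11*a)
m = -73 (m = (-99 - 11*2) + 48 = (-99 - 22) + 48 = -121 + 48 = -73)
z(d) = 140 + 70*d (z(d) = -5*(d + 2)*(-14) = -5*(2 + d)*(-14) = -5*(-28 - 14*d) = 140 + 70*d)
1/z(m) = 1/(140 + 70*(-73)) = 1/(140 - 5110) = 1/(-4970) = -1/4970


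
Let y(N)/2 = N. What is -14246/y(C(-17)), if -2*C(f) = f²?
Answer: 838/17 ≈ 49.294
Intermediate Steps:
C(f) = -f²/2
y(N) = 2*N
-14246/y(C(-17)) = -14246/(2*(-½*(-17)²)) = -14246/(2*(-½*289)) = -14246/(2*(-289/2)) = -14246/(-289) = -14246*(-1/289) = 838/17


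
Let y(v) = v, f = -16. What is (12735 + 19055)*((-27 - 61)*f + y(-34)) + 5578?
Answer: 43685038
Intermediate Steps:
(12735 + 19055)*((-27 - 61)*f + y(-34)) + 5578 = (12735 + 19055)*((-27 - 61)*(-16) - 34) + 5578 = 31790*(-88*(-16) - 34) + 5578 = 31790*(1408 - 34) + 5578 = 31790*1374 + 5578 = 43679460 + 5578 = 43685038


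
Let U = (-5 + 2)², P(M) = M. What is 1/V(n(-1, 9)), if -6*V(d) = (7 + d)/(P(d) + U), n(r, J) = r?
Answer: -8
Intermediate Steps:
U = 9 (U = (-3)² = 9)
V(d) = -(7 + d)/(6*(9 + d)) (V(d) = -(7 + d)/(6*(d + 9)) = -(7 + d)/(6*(9 + d)))
1/V(n(-1, 9)) = 1/((-7 - 1*(-1))/(6*(9 - 1))) = 1/((⅙)*(-7 + 1)/8) = 1/((⅙)*(⅛)*(-6)) = 1/(-⅛) = -8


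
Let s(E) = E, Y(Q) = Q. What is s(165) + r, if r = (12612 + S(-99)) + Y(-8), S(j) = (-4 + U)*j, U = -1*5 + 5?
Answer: 13165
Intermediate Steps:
U = 0 (U = -5 + 5 = 0)
S(j) = -4*j (S(j) = (-4 + 0)*j = -4*j)
r = 13000 (r = (12612 - 4*(-99)) - 8 = (12612 + 396) - 8 = 13008 - 8 = 13000)
s(165) + r = 165 + 13000 = 13165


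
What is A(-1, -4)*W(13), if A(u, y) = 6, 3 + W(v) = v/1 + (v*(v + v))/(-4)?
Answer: -447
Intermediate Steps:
W(v) = -3 + v - v²/2 (W(v) = -3 + (v/1 + (v*(v + v))/(-4)) = -3 + (v*1 + (v*(2*v))*(-¼)) = -3 + (v + (2*v²)*(-¼)) = -3 + (v - v²/2) = -3 + v - v²/2)
A(-1, -4)*W(13) = 6*(-3 + 13 - ½*13²) = 6*(-3 + 13 - ½*169) = 6*(-3 + 13 - 169/2) = 6*(-149/2) = -447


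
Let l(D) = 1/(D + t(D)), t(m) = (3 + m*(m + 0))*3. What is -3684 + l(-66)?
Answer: -47932523/13011 ≈ -3684.0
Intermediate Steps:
t(m) = 9 + 3*m**2 (t(m) = (3 + m*m)*3 = (3 + m**2)*3 = 9 + 3*m**2)
l(D) = 1/(9 + D + 3*D**2) (l(D) = 1/(D + (9 + 3*D**2)) = 1/(9 + D + 3*D**2))
-3684 + l(-66) = -3684 + 1/(9 - 66 + 3*(-66)**2) = -3684 + 1/(9 - 66 + 3*4356) = -3684 + 1/(9 - 66 + 13068) = -3684 + 1/13011 = -47932523/13011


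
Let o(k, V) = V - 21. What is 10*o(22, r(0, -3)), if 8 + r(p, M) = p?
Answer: -290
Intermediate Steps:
r(p, M) = -8 + p
o(k, V) = -21 + V
10*o(22, r(0, -3)) = 10*(-21 + (-8 + 0)) = 10*(-21 - 8) = 10*(-29) = -290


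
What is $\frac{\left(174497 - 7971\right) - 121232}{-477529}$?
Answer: $- \frac{45294}{477529} \approx -0.094851$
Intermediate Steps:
$\frac{\left(174497 - 7971\right) - 121232}{-477529} = \left(166526 - 121232\right) \left(- \frac{1}{477529}\right) = 45294 \left(- \frac{1}{477529}\right) = - \frac{45294}{477529}$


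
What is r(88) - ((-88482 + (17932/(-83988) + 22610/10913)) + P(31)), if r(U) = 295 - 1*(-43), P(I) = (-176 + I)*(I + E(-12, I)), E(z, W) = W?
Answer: 3201683301317/32734323 ≈ 97808.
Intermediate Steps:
P(I) = 2*I*(-176 + I) (P(I) = (-176 + I)*(I + I) = (-176 + I)*(2*I) = 2*I*(-176 + I))
r(U) = 338 (r(U) = 295 + 43 = 338)
r(88) - ((-88482 + (17932/(-83988) + 22610/10913)) + P(31)) = 338 - ((-88482 + (17932/(-83988) + 22610/10913)) + 2*31*(-176 + 31)) = 338 - ((-88482 + (17932*(-1/83988) + 22610*(1/10913))) + 2*31*(-145)) = 338 - ((-88482 + (-4483/20997 + 3230/1559)) - 8990) = 338 - ((-88482 + 60831313/32734323) - 8990) = 338 - (-2896337536373/32734323 - 8990) = 338 - 1*(-3190619100143/32734323) = 338 + 3190619100143/32734323 = 3201683301317/32734323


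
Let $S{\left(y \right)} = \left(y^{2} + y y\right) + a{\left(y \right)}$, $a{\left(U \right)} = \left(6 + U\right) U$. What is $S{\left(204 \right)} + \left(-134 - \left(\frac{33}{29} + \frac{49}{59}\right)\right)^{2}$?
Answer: $\frac{423200727676}{2927521} \approx 1.4456 \cdot 10^{5}$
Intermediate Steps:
$a{\left(U \right)} = U \left(6 + U\right)$
$S{\left(y \right)} = 2 y^{2} + y \left(6 + y\right)$ ($S{\left(y \right)} = \left(y^{2} + y y\right) + y \left(6 + y\right) = \left(y^{2} + y^{2}\right) + y \left(6 + y\right) = 2 y^{2} + y \left(6 + y\right)$)
$S{\left(204 \right)} + \left(-134 - \left(\frac{33}{29} + \frac{49}{59}\right)\right)^{2} = 3 \cdot 204 \left(2 + 204\right) + \left(-134 - \left(\frac{33}{29} + \frac{49}{59}\right)\right)^{2} = 3 \cdot 204 \cdot 206 + \left(-134 - \frac{3368}{1711}\right)^{2} = 126072 + \left(-134 - \frac{3368}{1711}\right)^{2} = 126072 + \left(- \frac{232642}{1711}\right)^{2} = 126072 + \frac{54122300164}{2927521} = \frac{423200727676}{2927521}$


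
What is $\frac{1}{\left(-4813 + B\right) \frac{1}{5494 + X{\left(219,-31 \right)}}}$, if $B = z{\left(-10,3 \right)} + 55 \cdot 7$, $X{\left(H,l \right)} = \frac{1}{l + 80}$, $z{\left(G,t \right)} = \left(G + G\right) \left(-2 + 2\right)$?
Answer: $- \frac{269207}{216972} \approx -1.2407$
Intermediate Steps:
$z{\left(G,t \right)} = 0$ ($z{\left(G,t \right)} = 2 G 0 = 0$)
$X{\left(H,l \right)} = \frac{1}{80 + l}$
$B = 385$ ($B = 0 + 55 \cdot 7 = 0 + 385 = 385$)
$\frac{1}{\left(-4813 + B\right) \frac{1}{5494 + X{\left(219,-31 \right)}}} = \frac{1}{\left(-4813 + 385\right) \frac{1}{5494 + \frac{1}{80 - 31}}} = \frac{1}{\left(-4428\right) \frac{1}{5494 + \frac{1}{49}}} = \frac{1}{\left(-4428\right) \frac{1}{\frac{269207}{49}}} = \frac{1}{\left(-4428\right) \frac{49}{269207}} = \frac{1}{- \frac{216972}{269207}} = - \frac{269207}{216972}$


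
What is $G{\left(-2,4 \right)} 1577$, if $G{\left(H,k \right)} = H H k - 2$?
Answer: $22078$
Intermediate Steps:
$G{\left(H,k \right)} = -2 + k H^{2}$ ($G{\left(H,k \right)} = H^{2} k - 2 = k H^{2} - 2 = -2 + k H^{2}$)
$G{\left(-2,4 \right)} 1577 = \left(-2 + 4 \left(-2\right)^{2}\right) 1577 = \left(-2 + 4 \cdot 4\right) 1577 = \left(-2 + 16\right) 1577 = 14 \cdot 1577 = 22078$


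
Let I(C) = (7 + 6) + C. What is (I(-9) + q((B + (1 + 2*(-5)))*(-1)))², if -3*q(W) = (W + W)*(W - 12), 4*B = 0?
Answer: 484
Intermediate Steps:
B = 0 (B = (¼)*0 = 0)
I(C) = 13 + C
q(W) = -2*W*(-12 + W)/3 (q(W) = -(W + W)*(W - 12)/3 = -2*W*(-12 + W)/3)
(I(-9) + q((B + (1 + 2*(-5)))*(-1)))² = ((13 - 9) + 2*((0 + (1 + 2*(-5)))*(-1))*(12 - (0 + (1 + 2*(-5)))*(-1))/3)² = (4 + 2*((0 + (1 - 10))*(-1))*(12 - (0 + (1 - 10))*(-1))/3)² = (4 + 2*((0 - 9)*(-1))*(12 - (0 - 9)*(-1))/3)² = (4 + 2*(-9*(-1))*(12 - (-9)*(-1))/3)² = (4 + (⅔)*9*(12 - 1*9))² = (4 + (⅔)*9*(12 - 9))² = (4 + (⅔)*9*3)² = (4 + 18)² = 22² = 484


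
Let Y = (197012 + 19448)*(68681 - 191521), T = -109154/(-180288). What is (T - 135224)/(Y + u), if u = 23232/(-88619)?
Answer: 1080228184335301/212413019326281335808 ≈ 5.0855e-6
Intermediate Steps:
T = 54577/90144 (T = -109154*(-1/180288) = 54577/90144 ≈ 0.60544)
u = -23232/88619 (u = 23232*(-1/88619) = -23232/88619 ≈ -0.26216)
Y = -26589946400 (Y = 216460*(-122840) = -26589946400)
(T - 135224)/(Y + u) = (54577/90144 - 135224)/(-26589946400 - 23232/88619) = -12189577679/(90144*(-2356374460044832/88619)) = -12189577679/90144*(-88619/2356374460044832) = 1080228184335301/212413019326281335808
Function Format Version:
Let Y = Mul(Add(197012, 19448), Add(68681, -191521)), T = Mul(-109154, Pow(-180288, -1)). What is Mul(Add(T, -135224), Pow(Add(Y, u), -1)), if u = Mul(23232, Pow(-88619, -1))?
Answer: Rational(1080228184335301, 212413019326281335808) ≈ 5.0855e-6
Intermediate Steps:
T = Rational(54577, 90144) (T = Mul(-109154, Rational(-1, 180288)) = Rational(54577, 90144) ≈ 0.60544)
u = Rational(-23232, 88619) (u = Mul(23232, Rational(-1, 88619)) = Rational(-23232, 88619) ≈ -0.26216)
Y = -26589946400 (Y = Mul(216460, -122840) = -26589946400)
Mul(Add(T, -135224), Pow(Add(Y, u), -1)) = Mul(Add(Rational(54577, 90144), -135224), Pow(Add(-26589946400, Rational(-23232, 88619)), -1)) = Mul(Rational(-12189577679, 90144), Pow(Rational(-2356374460044832, 88619), -1)) = Mul(Rational(-12189577679, 90144), Rational(-88619, 2356374460044832)) = Rational(1080228184335301, 212413019326281335808)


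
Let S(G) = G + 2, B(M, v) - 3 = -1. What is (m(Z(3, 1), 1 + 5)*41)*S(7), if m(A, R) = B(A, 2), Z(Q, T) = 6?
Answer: 738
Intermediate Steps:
B(M, v) = 2 (B(M, v) = 3 - 1 = 2)
S(G) = 2 + G
m(A, R) = 2
(m(Z(3, 1), 1 + 5)*41)*S(7) = (2*41)*(2 + 7) = 82*9 = 738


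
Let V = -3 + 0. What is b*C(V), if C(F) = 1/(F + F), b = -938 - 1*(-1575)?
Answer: -637/6 ≈ -106.17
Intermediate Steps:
b = 637 (b = -938 + 1575 = 637)
V = -3
C(F) = 1/(2*F)
b*C(V) = 637*((½)/(-3)) = 637*((½)*(-⅓)) = 637*(-⅙) = -637/6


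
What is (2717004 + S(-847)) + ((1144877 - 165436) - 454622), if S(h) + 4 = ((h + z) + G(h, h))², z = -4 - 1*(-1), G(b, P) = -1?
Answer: 3966020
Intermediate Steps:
z = -3 (z = -4 + 1 = -3)
S(h) = -4 + (-4 + h)² (S(h) = -4 + ((h - 3) - 1)² = -4 + ((-3 + h) - 1)² = -4 + (-4 + h)²)
(2717004 + S(-847)) + ((1144877 - 165436) - 454622) = (2717004 + (-4 + (-4 - 847)²)) + ((1144877 - 165436) - 454622) = (2717004 + (-4 + (-851)²)) + (979441 - 454622) = (2717004 + (-4 + 724201)) + 524819 = (2717004 + 724197) + 524819 = 3441201 + 524819 = 3966020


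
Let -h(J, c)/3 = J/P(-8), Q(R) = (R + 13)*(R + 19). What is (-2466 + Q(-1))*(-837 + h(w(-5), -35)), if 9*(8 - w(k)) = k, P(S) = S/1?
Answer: 7504125/4 ≈ 1.8760e+6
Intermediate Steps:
P(S) = S (P(S) = S*1 = S)
Q(R) = (13 + R)*(19 + R)
w(k) = 8 - k/9
h(J, c) = 3*J/8 (h(J, c) = -3*J/(-8) = -3*J*(-1)/8 = -(-3)*J/8 = 3*J/8)
(-2466 + Q(-1))*(-837 + h(w(-5), -35)) = (-2466 + (247 + (-1)**2 + 32*(-1)))*(-837 + 3*(8 - 1/9*(-5))/8) = (-2466 + (247 + 1 - 32))*(-837 + 3*(8 + 5/9)/8) = (-2466 + 216)*(-837 + (3/8)*(77/9)) = -2250*(-837 + 77/24) = -2250*(-20011/24) = 7504125/4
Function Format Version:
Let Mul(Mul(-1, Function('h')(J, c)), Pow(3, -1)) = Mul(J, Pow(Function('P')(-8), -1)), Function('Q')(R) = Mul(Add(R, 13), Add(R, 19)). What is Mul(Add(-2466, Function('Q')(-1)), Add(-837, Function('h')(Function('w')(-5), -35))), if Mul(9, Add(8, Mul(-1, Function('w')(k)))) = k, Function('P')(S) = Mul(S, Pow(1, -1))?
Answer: Rational(7504125, 4) ≈ 1.8760e+6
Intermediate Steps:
Function('P')(S) = S (Function('P')(S) = Mul(S, 1) = S)
Function('Q')(R) = Mul(Add(13, R), Add(19, R))
Function('w')(k) = Add(8, Mul(Rational(-1, 9), k))
Function('h')(J, c) = Mul(Rational(3, 8), J) (Function('h')(J, c) = Mul(-3, Mul(J, Pow(-8, -1))) = Mul(-3, Mul(J, Rational(-1, 8))) = Mul(-3, Mul(Rational(-1, 8), J)) = Mul(Rational(3, 8), J))
Mul(Add(-2466, Function('Q')(-1)), Add(-837, Function('h')(Function('w')(-5), -35))) = Mul(Add(-2466, Add(247, Pow(-1, 2), Mul(32, -1))), Add(-837, Mul(Rational(3, 8), Add(8, Mul(Rational(-1, 9), -5))))) = Mul(Add(-2466, Add(247, 1, -32)), Add(-837, Mul(Rational(3, 8), Add(8, Rational(5, 9))))) = Mul(Add(-2466, 216), Add(-837, Mul(Rational(3, 8), Rational(77, 9)))) = Mul(-2250, Add(-837, Rational(77, 24))) = Mul(-2250, Rational(-20011, 24)) = Rational(7504125, 4)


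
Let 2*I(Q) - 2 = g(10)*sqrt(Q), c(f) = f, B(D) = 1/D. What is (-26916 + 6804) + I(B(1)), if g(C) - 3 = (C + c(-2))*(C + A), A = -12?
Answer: -40235/2 ≈ -20118.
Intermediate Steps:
g(C) = 3 + (-12 + C)*(-2 + C) (g(C) = 3 + (C - 2)*(C - 12) = 3 + (-2 + C)*(-12 + C) = 3 + (-12 + C)*(-2 + C))
I(Q) = 1 - 13*sqrt(Q)/2 (I(Q) = 1 + ((27 + 10**2 - 14*10)*sqrt(Q))/2 = 1 + ((27 + 100 - 140)*sqrt(Q))/2 = 1 + (-13*sqrt(Q))/2 = 1 - 13*sqrt(Q)/2)
(-26916 + 6804) + I(B(1)) = (-26916 + 6804) + (1 - 13*sqrt(1/1)/2) = -20112 + (1 - 13*sqrt(1)/2) = -20112 + (1 - 13/2*1) = -20112 + (1 - 13/2) = -20112 - 11/2 = -40235/2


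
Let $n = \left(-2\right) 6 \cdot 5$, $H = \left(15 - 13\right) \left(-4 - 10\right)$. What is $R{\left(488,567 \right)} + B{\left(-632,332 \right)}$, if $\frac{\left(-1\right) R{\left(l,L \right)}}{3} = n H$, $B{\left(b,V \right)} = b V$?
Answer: $-214864$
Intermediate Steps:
$H = -28$ ($H = 2 \left(-14\right) = -28$)
$B{\left(b,V \right)} = V b$
$n = -60$ ($n = \left(-12\right) 5 = -60$)
$R{\left(l,L \right)} = -5040$ ($R{\left(l,L \right)} = - 3 \left(\left(-60\right) \left(-28\right)\right) = \left(-3\right) 1680 = -5040$)
$R{\left(488,567 \right)} + B{\left(-632,332 \right)} = -5040 + 332 \left(-632\right) = -5040 - 209824 = -214864$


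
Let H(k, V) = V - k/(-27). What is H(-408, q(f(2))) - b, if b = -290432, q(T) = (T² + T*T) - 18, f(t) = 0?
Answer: 2613590/9 ≈ 2.9040e+5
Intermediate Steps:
q(T) = -18 + 2*T² (q(T) = (T² + T²) - 18 = 2*T² - 18 = -18 + 2*T²)
H(k, V) = V + k/27 (H(k, V) = V - k*(-1)/27 = V - (-1)*k/27 = V + k/27)
H(-408, q(f(2))) - b = ((-18 + 2*0²) + (1/27)*(-408)) - 1*(-290432) = ((-18 + 2*0) - 136/9) + 290432 = ((-18 + 0) - 136/9) + 290432 = (-18 - 136/9) + 290432 = -298/9 + 290432 = 2613590/9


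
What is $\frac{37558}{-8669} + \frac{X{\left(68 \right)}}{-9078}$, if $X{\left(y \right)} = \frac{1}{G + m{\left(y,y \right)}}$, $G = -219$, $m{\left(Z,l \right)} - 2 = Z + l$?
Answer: $- \frac{27617064775}{6374471742} \approx -4.3325$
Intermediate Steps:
$m{\left(Z,l \right)} = 2 + Z + l$ ($m{\left(Z,l \right)} = 2 + \left(Z + l\right) = 2 + Z + l$)
$X{\left(y \right)} = \frac{1}{-217 + 2 y}$ ($X{\left(y \right)} = \frac{1}{-219 + \left(2 + y + y\right)} = \frac{1}{-219 + \left(2 + 2 y\right)} = \frac{1}{-217 + 2 y}$)
$\frac{37558}{-8669} + \frac{X{\left(68 \right)}}{-9078} = \frac{37558}{-8669} + \frac{1}{\left(-217 + 2 \cdot 68\right) \left(-9078\right)} = 37558 \left(- \frac{1}{8669}\right) + \frac{1}{-217 + 136} \left(- \frac{1}{9078}\right) = - \frac{37558}{8669} + \frac{1}{-81} \left(- \frac{1}{9078}\right) = - \frac{37558}{8669} - - \frac{1}{735318} = - \frac{37558}{8669} + \frac{1}{735318} = - \frac{27617064775}{6374471742}$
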